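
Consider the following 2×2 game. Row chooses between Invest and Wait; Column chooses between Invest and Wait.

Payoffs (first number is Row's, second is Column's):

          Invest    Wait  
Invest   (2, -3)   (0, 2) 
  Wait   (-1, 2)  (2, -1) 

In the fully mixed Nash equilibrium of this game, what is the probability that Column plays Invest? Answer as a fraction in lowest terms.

Let c be the probability that Column plays Invest. In a completely mixed equilibrium, Row must be indifferent between Invest and Wait.
Row's expected payoff from Invest is 2c; from Wait it is −c + 2(1−c).
Setting these equal: 2c = −3c + 2, so c = 2/5.

2/5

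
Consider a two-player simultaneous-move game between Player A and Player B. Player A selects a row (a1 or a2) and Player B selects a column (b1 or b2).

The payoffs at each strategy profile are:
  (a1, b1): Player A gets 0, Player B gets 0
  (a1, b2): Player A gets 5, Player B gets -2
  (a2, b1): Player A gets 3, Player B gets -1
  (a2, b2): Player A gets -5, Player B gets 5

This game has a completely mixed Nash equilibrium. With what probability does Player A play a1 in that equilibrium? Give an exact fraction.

3/4

Let p be the probability that Player A plays a1. In a completely mixed equilibrium, Player B must be indifferent between b1 and b2.
Player B's expected payoff from b1 is −(1−p); from b2 it is −2p + 5(1−p).
Setting these equal: p − 1 = −7p + 5, so p = 3/4.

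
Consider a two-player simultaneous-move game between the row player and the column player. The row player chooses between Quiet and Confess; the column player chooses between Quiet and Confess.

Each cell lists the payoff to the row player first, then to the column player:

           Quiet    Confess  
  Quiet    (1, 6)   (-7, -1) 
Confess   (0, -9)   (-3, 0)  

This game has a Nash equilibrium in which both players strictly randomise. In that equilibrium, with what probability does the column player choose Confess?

1/5

Let c be the probability that the column player plays Quiet. In a completely mixed equilibrium, the row player must be indifferent between Quiet and Confess.
The row player's expected payoff from Quiet is c − 7(1−c); from Confess it is −3(1−c).
Setting these equal: 8c − 7 = 3c − 3, so c = 4/5.
Therefore the column player plays Confess with probability 1 − 4/5 = 1/5.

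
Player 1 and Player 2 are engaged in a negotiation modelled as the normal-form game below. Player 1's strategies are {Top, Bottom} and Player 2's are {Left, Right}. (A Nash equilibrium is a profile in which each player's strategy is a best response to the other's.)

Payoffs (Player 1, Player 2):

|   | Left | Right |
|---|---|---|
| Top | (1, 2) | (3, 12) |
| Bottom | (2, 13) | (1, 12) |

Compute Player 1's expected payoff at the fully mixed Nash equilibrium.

First find q, the probability Player 2 plays Left, from Player 1's indifference between Top and Bottom: q + 3(1−q) = 2q + (1−q), giving q = 2/3.
Since Player 1 is indifferent in equilibrium, Player 1's expected payoff equals the payoff from either row against (2/3, 1/3). Using Top: (2/3) + 3(1/3) = 5/3.

5/3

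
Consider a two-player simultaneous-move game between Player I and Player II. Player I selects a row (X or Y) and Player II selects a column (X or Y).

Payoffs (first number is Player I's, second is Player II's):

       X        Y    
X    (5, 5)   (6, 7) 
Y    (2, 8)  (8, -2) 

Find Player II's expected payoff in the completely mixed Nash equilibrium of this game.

First find p, the probability Player I plays X, from Player II's indifference between X and Y: 5p + 8(1−p) = 7p − 2(1−p), giving p = 5/6.
Since Player II is indifferent in equilibrium, Player II's expected payoff equals the payoff from either column against (5/6, 1/6). Using X: 5(5/6) + 8(1/6) = 11/2.

11/2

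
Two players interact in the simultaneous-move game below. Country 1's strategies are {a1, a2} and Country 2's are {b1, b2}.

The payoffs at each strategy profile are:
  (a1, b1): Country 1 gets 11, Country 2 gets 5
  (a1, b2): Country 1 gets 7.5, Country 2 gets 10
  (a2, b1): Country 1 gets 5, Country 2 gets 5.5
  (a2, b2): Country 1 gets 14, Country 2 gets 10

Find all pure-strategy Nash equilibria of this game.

(a2, b2)

(a1, b1): Country 2 prefers b2 (10 > 5) — not an equilibrium.
(a1, b2): Country 1 prefers a2 (14 > 7.5) — not an equilibrium.
(a2, b1): Country 1 prefers a1 (11 > 5); Country 2 prefers b2 (10 > 5.5) — not an equilibrium.
(a2, b2): Country 1 gets 14 ≥ 7.5 from a1, and Country 2 gets 10 ≥ 5.5 from b1 — Nash equilibrium.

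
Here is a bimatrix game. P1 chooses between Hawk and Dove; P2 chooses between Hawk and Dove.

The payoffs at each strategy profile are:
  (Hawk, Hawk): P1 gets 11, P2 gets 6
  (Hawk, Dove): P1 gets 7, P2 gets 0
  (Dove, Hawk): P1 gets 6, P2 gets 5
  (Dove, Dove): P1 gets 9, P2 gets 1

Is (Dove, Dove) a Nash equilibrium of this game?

No

At (Dove, Dove), P1 earns 9; switching to Hawk would give 7, so P1 has no profitable deviation.
P2 earns 1; switching to Hawk would give 5, so P2 would deviate.
Since at least one player can profitably deviate, this is not a Nash equilibrium.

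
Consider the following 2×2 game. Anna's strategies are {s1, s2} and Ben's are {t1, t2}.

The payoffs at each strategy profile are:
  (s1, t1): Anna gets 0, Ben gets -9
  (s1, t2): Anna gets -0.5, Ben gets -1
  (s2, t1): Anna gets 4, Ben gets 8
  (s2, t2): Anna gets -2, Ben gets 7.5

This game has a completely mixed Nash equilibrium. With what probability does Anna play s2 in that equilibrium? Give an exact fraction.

16/17

Let r be the probability that Anna plays s1. In a completely mixed equilibrium, Ben must be indifferent between t1 and t2.
Ben's expected payoff from t1 is −9r + 8(1−r); from t2 it is −r + 7.5(1−r).
Setting these equal: −17r + 8 = −8.5r + 7.5, so r = 1/17.
Therefore Anna plays s2 with probability 1 − 1/17 = 16/17.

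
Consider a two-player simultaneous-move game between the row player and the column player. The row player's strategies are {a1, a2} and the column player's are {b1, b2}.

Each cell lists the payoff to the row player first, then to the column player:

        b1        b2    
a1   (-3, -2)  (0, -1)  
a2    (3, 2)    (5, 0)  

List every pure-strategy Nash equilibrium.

(a2, b1)

(a1, b1): the row player prefers a2 (3 > -3); the column player prefers b2 (-1 > -2) — not an equilibrium.
(a1, b2): the row player prefers a2 (5 > 0) — not an equilibrium.
(a2, b1): the row player gets 3 ≥ -3 from a1, and the column player gets 2 ≥ 0 from b2 — Nash equilibrium.
(a2, b2): the column player prefers b1 (2 > 0) — not an equilibrium.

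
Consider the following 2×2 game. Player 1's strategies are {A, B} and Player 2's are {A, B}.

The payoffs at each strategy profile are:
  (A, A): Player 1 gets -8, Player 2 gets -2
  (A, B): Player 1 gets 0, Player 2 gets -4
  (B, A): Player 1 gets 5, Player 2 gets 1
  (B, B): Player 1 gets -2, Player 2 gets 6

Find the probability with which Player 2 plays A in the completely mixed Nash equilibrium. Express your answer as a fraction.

2/15

Let c be the probability that Player 2 plays A. In a completely mixed equilibrium, Player 1 must be indifferent between A and B.
Player 1's expected payoff from A is −8c; from B it is 5c − 2(1−c).
Setting these equal: −8c = 7c − 2, so c = 2/15.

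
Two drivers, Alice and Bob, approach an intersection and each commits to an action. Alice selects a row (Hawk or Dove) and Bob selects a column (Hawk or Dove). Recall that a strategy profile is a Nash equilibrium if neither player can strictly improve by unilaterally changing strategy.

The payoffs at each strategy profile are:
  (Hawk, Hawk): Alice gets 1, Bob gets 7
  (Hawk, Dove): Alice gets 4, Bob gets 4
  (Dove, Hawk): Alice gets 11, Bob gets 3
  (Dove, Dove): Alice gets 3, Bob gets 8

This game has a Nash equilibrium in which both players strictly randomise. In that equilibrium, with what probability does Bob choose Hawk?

Let y be the probability that Bob plays Hawk. In a completely mixed equilibrium, Alice must be indifferent between Hawk and Dove.
Alice's expected payoff from Hawk is y + 4(1−y); from Dove it is 11y + 3(1−y).
Setting these equal: −3y + 4 = 8y + 3, so y = 1/11.

1/11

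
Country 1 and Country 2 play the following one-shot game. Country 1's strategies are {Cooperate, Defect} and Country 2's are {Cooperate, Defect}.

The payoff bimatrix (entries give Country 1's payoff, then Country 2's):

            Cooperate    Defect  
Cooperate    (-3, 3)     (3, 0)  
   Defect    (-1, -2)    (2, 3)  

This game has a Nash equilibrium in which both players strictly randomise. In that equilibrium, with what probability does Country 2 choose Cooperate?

1/3

Let y be the probability that Country 2 plays Cooperate. In a completely mixed equilibrium, Country 1 must be indifferent between Cooperate and Defect.
Country 1's expected payoff from Cooperate is −3y + 3(1−y); from Defect it is −y + 2(1−y).
Setting these equal: −6y + 3 = −3y + 2, so y = 1/3.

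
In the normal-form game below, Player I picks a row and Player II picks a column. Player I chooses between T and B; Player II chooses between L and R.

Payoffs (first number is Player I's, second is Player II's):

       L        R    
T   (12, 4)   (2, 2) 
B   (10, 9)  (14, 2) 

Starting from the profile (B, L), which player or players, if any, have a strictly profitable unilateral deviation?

Player I

Player I at (B, L) earns 10; deviating to T yields 12 — a strict improvement.
Player II earns 9; deviating to R yields 2 — not better.
Only Player I has a strictly profitable deviation.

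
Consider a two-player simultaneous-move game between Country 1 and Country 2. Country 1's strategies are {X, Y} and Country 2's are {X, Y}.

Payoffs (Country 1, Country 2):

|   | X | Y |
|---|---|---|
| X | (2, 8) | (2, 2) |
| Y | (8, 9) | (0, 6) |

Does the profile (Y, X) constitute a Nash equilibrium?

At (Y, X), Country 1 earns 8; switching to X would give 2, so Country 1 has no profitable deviation.
Country 2 earns 9; switching to Y would give 6, so Country 2 has no profitable deviation.
Neither player can gain by a unilateral deviation, so this profile is a Nash equilibrium.

Yes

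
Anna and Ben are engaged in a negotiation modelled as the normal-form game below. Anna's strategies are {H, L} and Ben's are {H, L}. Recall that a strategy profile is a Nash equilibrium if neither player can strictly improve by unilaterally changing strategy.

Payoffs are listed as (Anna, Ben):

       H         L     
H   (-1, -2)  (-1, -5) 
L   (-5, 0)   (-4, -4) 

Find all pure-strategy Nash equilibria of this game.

(H, H): Anna gets -1 ≥ -5 from L, and Ben gets -2 ≥ -5 from L — Nash equilibrium.
(H, L): Ben prefers H (-2 > -5) — not an equilibrium.
(L, H): Anna prefers H (-1 > -5) — not an equilibrium.
(L, L): Anna prefers H (-1 > -4); Ben prefers H (0 > -4) — not an equilibrium.

(H, H)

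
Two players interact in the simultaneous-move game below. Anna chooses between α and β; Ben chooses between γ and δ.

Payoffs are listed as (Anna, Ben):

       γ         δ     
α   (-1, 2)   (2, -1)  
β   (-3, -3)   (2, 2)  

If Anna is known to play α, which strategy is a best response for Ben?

Against α, Ben earns 2 from γ and -1 from δ.
So γ is the best response.

γ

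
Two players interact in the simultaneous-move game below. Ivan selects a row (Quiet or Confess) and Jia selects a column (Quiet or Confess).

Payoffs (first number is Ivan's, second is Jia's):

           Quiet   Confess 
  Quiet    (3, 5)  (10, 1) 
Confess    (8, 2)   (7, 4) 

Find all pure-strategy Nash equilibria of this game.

none

(Quiet, Quiet): Ivan prefers Confess (8 > 3) — not an equilibrium.
(Quiet, Confess): Jia prefers Quiet (5 > 1) — not an equilibrium.
(Confess, Quiet): Jia prefers Confess (4 > 2) — not an equilibrium.
(Confess, Confess): Ivan prefers Quiet (10 > 7) — not an equilibrium.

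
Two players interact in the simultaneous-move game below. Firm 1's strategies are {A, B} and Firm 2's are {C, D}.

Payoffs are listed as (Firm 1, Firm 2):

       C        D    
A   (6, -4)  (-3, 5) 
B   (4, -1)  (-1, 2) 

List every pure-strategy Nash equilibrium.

(A, C): Firm 2 prefers D (5 > -4) — not an equilibrium.
(A, D): Firm 1 prefers B (-1 > -3) — not an equilibrium.
(B, C): Firm 1 prefers A (6 > 4); Firm 2 prefers D (2 > -1) — not an equilibrium.
(B, D): Firm 1 gets -1 ≥ -3 from A, and Firm 2 gets 2 ≥ -1 from C — Nash equilibrium.

(B, D)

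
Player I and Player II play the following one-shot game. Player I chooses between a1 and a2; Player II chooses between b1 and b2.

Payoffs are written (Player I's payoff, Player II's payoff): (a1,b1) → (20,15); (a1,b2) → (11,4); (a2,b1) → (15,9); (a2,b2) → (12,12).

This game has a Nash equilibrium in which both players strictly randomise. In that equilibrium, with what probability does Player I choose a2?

11/14

Let x be the probability that Player I plays a1. In a completely mixed equilibrium, Player II must be indifferent between b1 and b2.
Player II's expected payoff from b1 is 15x + 9(1−x); from b2 it is 4x + 12(1−x).
Setting these equal: 6x + 9 = −8x + 12, so x = 3/14.
Therefore Player I plays a2 with probability 1 − 3/14 = 11/14.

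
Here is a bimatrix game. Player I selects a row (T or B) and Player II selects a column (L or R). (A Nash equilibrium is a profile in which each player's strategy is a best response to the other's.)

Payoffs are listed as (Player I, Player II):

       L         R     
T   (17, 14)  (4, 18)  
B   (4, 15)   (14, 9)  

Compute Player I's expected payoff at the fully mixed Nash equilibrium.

222/23

First find y, the probability Player II plays L, from Player I's indifference between T and B: 17y + 4(1−y) = 4y + 14(1−y), giving y = 10/23.
Since Player I is indifferent in equilibrium, Player I's expected payoff equals the payoff from either row against (10/23, 13/23). Using T: 17(10/23) + 4(13/23) = 222/23.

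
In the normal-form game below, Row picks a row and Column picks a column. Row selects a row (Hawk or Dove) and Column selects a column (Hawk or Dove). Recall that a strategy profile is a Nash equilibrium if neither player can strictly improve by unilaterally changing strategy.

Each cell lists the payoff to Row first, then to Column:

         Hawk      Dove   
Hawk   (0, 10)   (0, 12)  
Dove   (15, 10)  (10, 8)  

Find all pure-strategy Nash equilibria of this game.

(Hawk, Hawk): Row prefers Dove (15 > 0); Column prefers Dove (12 > 10) — not an equilibrium.
(Hawk, Dove): Row prefers Dove (10 > 0) — not an equilibrium.
(Dove, Hawk): Row gets 15 ≥ 0 from Hawk, and Column gets 10 ≥ 8 from Dove — Nash equilibrium.
(Dove, Dove): Column prefers Hawk (10 > 8) — not an equilibrium.

(Dove, Hawk)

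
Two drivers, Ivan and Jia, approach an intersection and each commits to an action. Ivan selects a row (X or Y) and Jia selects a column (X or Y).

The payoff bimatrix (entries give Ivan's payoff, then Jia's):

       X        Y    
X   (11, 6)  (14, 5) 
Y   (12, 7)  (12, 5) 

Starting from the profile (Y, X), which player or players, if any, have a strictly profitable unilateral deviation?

Ivan at (Y, X) earns 12; deviating to X yields 11 — not better.
Jia earns 7; deviating to Y yields 5 — not better.
Neither player can strictly improve; the profile is a Nash equilibrium.

Neither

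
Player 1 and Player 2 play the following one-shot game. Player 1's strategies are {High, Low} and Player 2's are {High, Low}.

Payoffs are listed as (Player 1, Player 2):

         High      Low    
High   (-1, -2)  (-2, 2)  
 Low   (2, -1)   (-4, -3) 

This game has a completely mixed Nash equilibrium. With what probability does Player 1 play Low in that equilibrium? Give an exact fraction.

2/3

Let r be the probability that Player 1 plays High. In a completely mixed equilibrium, Player 2 must be indifferent between High and Low.
Player 2's expected payoff from High is −2r − (1−r); from Low it is 2r − 3(1−r).
Setting these equal: −r − 1 = 5r − 3, so r = 1/3.
Therefore Player 1 plays Low with probability 1 − 1/3 = 2/3.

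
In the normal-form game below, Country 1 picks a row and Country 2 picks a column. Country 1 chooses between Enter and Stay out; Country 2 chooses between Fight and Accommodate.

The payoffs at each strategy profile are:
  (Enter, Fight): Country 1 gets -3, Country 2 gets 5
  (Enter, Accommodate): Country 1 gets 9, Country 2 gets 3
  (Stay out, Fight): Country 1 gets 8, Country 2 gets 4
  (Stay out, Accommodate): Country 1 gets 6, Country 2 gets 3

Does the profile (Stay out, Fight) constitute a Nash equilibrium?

At (Stay out, Fight), Country 1 earns 8; switching to Enter would give -3, so Country 1 has no profitable deviation.
Country 2 earns 4; switching to Accommodate would give 3, so Country 2 has no profitable deviation.
Neither player can gain by a unilateral deviation, so this profile is a Nash equilibrium.

Yes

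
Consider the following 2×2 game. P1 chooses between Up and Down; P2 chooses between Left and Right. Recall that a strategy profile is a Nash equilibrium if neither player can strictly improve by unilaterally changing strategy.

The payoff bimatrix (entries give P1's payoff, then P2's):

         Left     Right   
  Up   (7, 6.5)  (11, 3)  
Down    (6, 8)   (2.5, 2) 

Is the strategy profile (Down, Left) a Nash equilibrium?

At (Down, Left), P1 earns 6; switching to Up would give 7, so P1 would deviate.
P2 earns 8; switching to Right would give 2, so P2 has no profitable deviation.
Since at least one player can profitably deviate, this is not a Nash equilibrium.

No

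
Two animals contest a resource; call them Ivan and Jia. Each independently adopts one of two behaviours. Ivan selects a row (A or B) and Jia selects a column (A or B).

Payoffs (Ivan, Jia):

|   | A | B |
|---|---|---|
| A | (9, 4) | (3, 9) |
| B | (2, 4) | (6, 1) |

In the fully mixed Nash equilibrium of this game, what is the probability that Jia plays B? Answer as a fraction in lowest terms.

7/10

Let y be the probability that Jia plays A. In a completely mixed equilibrium, Ivan must be indifferent between A and B.
Ivan's expected payoff from A is 9y + 3(1−y); from B it is 2y + 6(1−y).
Setting these equal: 6y + 3 = −4y + 6, so y = 3/10.
Therefore Jia plays B with probability 1 − 3/10 = 7/10.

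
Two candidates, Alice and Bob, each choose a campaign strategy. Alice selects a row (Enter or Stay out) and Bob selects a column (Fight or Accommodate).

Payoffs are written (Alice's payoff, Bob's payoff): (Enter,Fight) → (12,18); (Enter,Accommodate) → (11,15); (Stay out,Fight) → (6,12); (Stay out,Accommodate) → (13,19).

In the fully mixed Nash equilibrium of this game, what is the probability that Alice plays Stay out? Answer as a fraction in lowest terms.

3/10

Let p be the probability that Alice plays Enter. In a completely mixed equilibrium, Bob must be indifferent between Fight and Accommodate.
Bob's expected payoff from Fight is 18p + 12(1−p); from Accommodate it is 15p + 19(1−p).
Setting these equal: 6p + 12 = −4p + 19, so p = 7/10.
Therefore Alice plays Stay out with probability 1 − 7/10 = 3/10.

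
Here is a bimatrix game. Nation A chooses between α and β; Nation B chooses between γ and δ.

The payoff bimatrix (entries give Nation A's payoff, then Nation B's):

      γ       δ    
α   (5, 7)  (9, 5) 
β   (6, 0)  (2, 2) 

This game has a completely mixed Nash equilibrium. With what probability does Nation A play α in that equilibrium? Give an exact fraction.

1/2

Let x be the probability that Nation A plays α. In a completely mixed equilibrium, Nation B must be indifferent between γ and δ.
Nation B's expected payoff from γ is 7x; from δ it is 5x + 2(1−x).
Setting these equal: 7x = 3x + 2, so x = 1/2.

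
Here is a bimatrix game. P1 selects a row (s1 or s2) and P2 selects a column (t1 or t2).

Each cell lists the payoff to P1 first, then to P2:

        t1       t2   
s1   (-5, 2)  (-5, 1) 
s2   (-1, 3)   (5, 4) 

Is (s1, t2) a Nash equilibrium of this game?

At (s1, t2), P1 earns -5; switching to s2 would give 5, so P1 would deviate.
P2 earns 1; switching to t1 would give 2, so P2 would deviate.
Since at least one player can profitably deviate, this is not a Nash equilibrium.

No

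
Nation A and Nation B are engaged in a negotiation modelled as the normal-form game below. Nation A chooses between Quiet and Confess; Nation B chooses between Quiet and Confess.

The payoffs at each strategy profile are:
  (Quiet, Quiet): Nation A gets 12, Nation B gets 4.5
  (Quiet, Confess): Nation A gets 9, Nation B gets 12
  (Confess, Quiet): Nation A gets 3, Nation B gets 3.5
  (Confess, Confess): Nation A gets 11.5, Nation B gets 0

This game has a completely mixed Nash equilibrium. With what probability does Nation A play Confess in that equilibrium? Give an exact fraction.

Let r be the probability that Nation A plays Quiet. In a completely mixed equilibrium, Nation B must be indifferent between Quiet and Confess.
Nation B's expected payoff from Quiet is 4.5r + 3.5(1−r); from Confess it is 12r.
Setting these equal: r + 3.5 = 12r, so r = 7/22.
Therefore Nation A plays Confess with probability 1 − 7/22 = 15/22.

15/22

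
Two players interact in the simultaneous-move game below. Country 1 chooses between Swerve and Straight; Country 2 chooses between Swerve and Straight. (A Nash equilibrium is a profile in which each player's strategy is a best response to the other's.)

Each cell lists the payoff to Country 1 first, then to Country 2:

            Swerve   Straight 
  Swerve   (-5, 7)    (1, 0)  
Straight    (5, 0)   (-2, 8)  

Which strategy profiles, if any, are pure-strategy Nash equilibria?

none

(Swerve, Swerve): Country 1 prefers Straight (5 > -5) — not an equilibrium.
(Swerve, Straight): Country 2 prefers Swerve (7 > 0) — not an equilibrium.
(Straight, Swerve): Country 2 prefers Straight (8 > 0) — not an equilibrium.
(Straight, Straight): Country 1 prefers Swerve (1 > -2) — not an equilibrium.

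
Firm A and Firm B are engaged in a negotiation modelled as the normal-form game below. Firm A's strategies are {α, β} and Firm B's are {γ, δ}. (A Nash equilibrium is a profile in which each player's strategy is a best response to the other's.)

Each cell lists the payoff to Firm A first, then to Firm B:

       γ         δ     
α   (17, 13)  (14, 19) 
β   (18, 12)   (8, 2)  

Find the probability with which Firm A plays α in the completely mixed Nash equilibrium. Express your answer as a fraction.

5/8

Let x be the probability that Firm A plays α. In a completely mixed equilibrium, Firm B must be indifferent between γ and δ.
Firm B's expected payoff from γ is 13x + 12(1−x); from δ it is 19x + 2(1−x).
Setting these equal: x + 12 = 17x + 2, so x = 5/8.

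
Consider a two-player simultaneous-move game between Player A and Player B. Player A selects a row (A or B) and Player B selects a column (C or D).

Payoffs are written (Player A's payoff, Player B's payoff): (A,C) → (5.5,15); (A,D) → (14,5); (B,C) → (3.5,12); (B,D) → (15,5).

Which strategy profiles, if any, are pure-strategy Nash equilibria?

(A, C)

(A, C): Player A gets 5.5 ≥ 3.5 from B, and Player B gets 15 ≥ 5 from D — Nash equilibrium.
(A, D): Player A prefers B (15 > 14); Player B prefers C (15 > 5) — not an equilibrium.
(B, C): Player A prefers A (5.5 > 3.5) — not an equilibrium.
(B, D): Player B prefers C (12 > 5) — not an equilibrium.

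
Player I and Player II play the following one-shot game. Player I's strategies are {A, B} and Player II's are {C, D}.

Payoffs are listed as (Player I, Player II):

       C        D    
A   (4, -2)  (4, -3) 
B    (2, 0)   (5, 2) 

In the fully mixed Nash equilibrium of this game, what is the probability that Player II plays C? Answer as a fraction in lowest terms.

Let q be the probability that Player II plays C. In a completely mixed equilibrium, Player I must be indifferent between A and B.
Player I's expected payoff from A is 4q + 4(1−q); from B it is 2q + 5(1−q).
Setting these equal: 4 = −3q + 5, so q = 1/3.

1/3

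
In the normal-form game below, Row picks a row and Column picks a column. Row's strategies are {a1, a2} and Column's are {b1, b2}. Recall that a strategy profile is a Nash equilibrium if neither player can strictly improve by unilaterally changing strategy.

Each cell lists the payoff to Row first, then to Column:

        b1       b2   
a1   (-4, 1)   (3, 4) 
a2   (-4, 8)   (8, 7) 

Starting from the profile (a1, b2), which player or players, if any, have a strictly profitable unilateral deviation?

Row at (a1, b2) earns 3; deviating to a2 yields 8 — a strict improvement.
Column earns 4; deviating to b1 yields 1 — not better.
Only Row has a strictly profitable deviation.

Row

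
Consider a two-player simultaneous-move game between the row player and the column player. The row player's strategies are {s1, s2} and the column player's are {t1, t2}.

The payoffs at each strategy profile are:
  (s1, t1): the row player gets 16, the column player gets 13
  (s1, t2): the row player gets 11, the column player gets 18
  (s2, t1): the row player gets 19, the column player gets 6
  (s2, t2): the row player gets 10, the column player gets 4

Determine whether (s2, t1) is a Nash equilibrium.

At (s2, t1), the row player earns 19; switching to s1 would give 16, so the row player has no profitable deviation.
The column player earns 6; switching to t2 would give 4, so the column player has no profitable deviation.
Neither player can gain by a unilateral deviation, so this profile is a Nash equilibrium.

Yes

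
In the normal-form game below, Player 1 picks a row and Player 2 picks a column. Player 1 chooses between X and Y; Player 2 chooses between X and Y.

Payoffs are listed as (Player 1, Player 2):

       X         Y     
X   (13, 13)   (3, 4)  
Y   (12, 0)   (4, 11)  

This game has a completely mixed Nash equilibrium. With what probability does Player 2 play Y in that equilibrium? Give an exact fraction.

1/2

Let q be the probability that Player 2 plays X. In a completely mixed equilibrium, Player 1 must be indifferent between X and Y.
Player 1's expected payoff from X is 13q + 3(1−q); from Y it is 12q + 4(1−q).
Setting these equal: 10q + 3 = 8q + 4, so q = 1/2.
Therefore Player 2 plays Y with probability 1 − 1/2 = 1/2.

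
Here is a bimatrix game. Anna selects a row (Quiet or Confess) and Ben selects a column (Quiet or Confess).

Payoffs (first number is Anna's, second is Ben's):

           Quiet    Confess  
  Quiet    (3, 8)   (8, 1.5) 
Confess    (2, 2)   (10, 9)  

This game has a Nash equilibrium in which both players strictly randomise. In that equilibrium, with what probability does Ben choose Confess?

Let q be the probability that Ben plays Quiet. In a completely mixed equilibrium, Anna must be indifferent between Quiet and Confess.
Anna's expected payoff from Quiet is 3q + 8(1−q); from Confess it is 2q + 10(1−q).
Setting these equal: −5q + 8 = −8q + 10, so q = 2/3.
Therefore Ben plays Confess with probability 1 − 2/3 = 1/3.

1/3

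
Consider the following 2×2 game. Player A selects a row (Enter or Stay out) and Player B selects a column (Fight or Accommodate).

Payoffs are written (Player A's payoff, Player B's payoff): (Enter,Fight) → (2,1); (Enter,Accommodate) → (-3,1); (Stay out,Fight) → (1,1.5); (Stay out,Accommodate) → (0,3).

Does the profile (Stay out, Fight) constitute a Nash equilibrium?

No

At (Stay out, Fight), Player A earns 1; switching to Enter would give 2, so Player A would deviate.
Player B earns 1.5; switching to Accommodate would give 3, so Player B would deviate.
Since at least one player can profitably deviate, this is not a Nash equilibrium.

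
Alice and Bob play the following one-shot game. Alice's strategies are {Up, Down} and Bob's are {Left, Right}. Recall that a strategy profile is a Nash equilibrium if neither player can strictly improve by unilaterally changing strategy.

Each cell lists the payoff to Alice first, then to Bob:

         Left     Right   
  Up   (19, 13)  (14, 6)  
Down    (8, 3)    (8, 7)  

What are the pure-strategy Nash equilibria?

(Up, Left): Alice gets 19 ≥ 8 from Down, and Bob gets 13 ≥ 6 from Right — Nash equilibrium.
(Up, Right): Bob prefers Left (13 > 6) — not an equilibrium.
(Down, Left): Alice prefers Up (19 > 8); Bob prefers Right (7 > 3) — not an equilibrium.
(Down, Right): Alice prefers Up (14 > 8) — not an equilibrium.

(Up, Left)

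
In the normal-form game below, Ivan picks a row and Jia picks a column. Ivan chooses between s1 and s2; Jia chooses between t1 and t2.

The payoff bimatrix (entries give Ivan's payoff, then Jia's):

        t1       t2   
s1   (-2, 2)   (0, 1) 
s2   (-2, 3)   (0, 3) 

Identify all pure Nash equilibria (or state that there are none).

(s1, t1) and (s2, t1) and (s2, t2)

(s1, t1): Ivan gets -2 ≥ -2 from s2, and Jia gets 2 ≥ 1 from t2 — Nash equilibrium.
(s1, t2): Jia prefers t1 (2 > 1) — not an equilibrium.
(s2, t1): Ivan gets -2 ≥ -2 from s1, and Jia gets 3 ≥ 3 from t2 — Nash equilibrium.
(s2, t2): Ivan gets 0 ≥ 0 from s1, and Jia gets 3 ≥ 3 from t1 — Nash equilibrium.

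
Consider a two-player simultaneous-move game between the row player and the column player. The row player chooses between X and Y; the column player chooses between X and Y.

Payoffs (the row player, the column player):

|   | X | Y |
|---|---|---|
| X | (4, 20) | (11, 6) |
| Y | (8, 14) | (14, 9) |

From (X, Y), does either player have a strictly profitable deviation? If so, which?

The row player at (X, Y) earns 11; deviating to Y yields 14 — a strict improvement.
The column player earns 6; deviating to X yields 20 — a strict improvement.
Both the row player and the column player have strictly profitable deviations.

Both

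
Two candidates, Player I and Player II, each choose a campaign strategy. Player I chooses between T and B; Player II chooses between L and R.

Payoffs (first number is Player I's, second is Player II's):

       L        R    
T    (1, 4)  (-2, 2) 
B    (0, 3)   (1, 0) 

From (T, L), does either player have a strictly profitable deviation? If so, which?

Neither

Player I at (T, L) earns 1; deviating to B yields 0 — not better.
Player II earns 4; deviating to R yields 2 — not better.
Neither player can strictly improve; the profile is a Nash equilibrium.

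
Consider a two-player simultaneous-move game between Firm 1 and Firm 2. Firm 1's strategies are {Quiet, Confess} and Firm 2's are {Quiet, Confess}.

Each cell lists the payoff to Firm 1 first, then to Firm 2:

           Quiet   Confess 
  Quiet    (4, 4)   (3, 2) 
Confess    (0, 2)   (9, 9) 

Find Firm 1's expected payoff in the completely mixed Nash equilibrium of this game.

First find y, the probability Firm 2 plays Quiet, from Firm 1's indifference between Quiet and Confess: 4y + 3(1−y) = 9(1−y), giving y = 3/5.
Since Firm 1 is indifferent in equilibrium, Firm 1's expected payoff equals the payoff from either row against (3/5, 2/5). Using Quiet: 4(3/5) + 3(2/5) = 18/5.

18/5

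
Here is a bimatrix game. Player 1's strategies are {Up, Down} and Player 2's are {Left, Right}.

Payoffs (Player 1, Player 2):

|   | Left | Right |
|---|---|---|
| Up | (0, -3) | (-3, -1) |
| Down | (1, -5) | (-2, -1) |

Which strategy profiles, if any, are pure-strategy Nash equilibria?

(Down, Right)

(Up, Left): Player 1 prefers Down (1 > 0); Player 2 prefers Right (-1 > -3) — not an equilibrium.
(Up, Right): Player 1 prefers Down (-2 > -3) — not an equilibrium.
(Down, Left): Player 2 prefers Right (-1 > -5) — not an equilibrium.
(Down, Right): Player 1 gets -2 ≥ -3 from Up, and Player 2 gets -1 ≥ -5 from Left — Nash equilibrium.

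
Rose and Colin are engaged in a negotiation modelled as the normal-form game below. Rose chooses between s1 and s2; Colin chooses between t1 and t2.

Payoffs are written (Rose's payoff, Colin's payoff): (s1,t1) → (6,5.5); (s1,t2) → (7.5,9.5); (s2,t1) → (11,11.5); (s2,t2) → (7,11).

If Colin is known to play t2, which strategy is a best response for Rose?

s1

Against t2, Rose earns 7.5 from s1 and 7 from s2.
So s1 is the best response.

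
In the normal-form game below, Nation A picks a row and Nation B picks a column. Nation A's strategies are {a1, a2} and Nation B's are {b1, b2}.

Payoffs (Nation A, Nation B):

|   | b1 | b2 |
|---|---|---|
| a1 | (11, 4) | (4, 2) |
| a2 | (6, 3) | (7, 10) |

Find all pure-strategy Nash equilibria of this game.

(a1, b1) and (a2, b2)

(a1, b1): Nation A gets 11 ≥ 6 from a2, and Nation B gets 4 ≥ 2 from b2 — Nash equilibrium.
(a1, b2): Nation A prefers a2 (7 > 4); Nation B prefers b1 (4 > 2) — not an equilibrium.
(a2, b1): Nation A prefers a1 (11 > 6); Nation B prefers b2 (10 > 3) — not an equilibrium.
(a2, b2): Nation A gets 7 ≥ 4 from a1, and Nation B gets 10 ≥ 3 from b1 — Nash equilibrium.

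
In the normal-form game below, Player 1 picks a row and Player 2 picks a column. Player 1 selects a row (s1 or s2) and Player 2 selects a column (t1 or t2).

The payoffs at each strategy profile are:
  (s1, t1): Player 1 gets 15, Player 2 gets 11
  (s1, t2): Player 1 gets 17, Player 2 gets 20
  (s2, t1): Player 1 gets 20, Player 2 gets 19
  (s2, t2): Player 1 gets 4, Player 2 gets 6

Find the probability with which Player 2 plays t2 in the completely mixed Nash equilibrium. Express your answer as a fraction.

5/18

Let c be the probability that Player 2 plays t1. In a completely mixed equilibrium, Player 1 must be indifferent between s1 and s2.
Player 1's expected payoff from s1 is 15c + 17(1−c); from s2 it is 20c + 4(1−c).
Setting these equal: −2c + 17 = 16c + 4, so c = 13/18.
Therefore Player 2 plays t2 with probability 1 − 13/18 = 5/18.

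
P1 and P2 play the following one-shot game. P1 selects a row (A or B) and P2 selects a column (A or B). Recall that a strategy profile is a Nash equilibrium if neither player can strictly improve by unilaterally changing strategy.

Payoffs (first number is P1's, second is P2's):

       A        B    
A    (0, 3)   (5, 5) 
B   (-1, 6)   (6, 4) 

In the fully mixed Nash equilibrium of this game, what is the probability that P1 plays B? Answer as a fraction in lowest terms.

Let r be the probability that P1 plays A. In a completely mixed equilibrium, P2 must be indifferent between A and B.
P2's expected payoff from A is 3r + 6(1−r); from B it is 5r + 4(1−r).
Setting these equal: −3r + 6 = r + 4, so r = 1/2.
Therefore P1 plays B with probability 1 − 1/2 = 1/2.

1/2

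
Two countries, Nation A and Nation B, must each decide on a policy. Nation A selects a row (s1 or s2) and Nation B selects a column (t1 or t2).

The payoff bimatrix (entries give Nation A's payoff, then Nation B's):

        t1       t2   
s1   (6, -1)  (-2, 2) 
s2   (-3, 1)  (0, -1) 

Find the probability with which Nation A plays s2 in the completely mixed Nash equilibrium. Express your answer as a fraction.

Let p be the probability that Nation A plays s1. In a completely mixed equilibrium, Nation B must be indifferent between t1 and t2.
Nation B's expected payoff from t1 is −p + (1−p); from t2 it is 2p − (1−p).
Setting these equal: −2p + 1 = 3p − 1, so p = 2/5.
Therefore Nation A plays s2 with probability 1 − 2/5 = 3/5.

3/5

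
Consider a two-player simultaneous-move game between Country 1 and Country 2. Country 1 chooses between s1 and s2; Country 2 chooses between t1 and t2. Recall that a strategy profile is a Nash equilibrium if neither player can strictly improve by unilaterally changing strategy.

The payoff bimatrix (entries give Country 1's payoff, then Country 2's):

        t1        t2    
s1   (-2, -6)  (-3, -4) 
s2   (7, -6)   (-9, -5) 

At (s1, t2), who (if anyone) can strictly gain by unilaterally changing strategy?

Neither

Country 1 at (s1, t2) earns -3; deviating to s2 yields -9 — not better.
Country 2 earns -4; deviating to t1 yields -6 — not better.
Neither player can strictly improve; the profile is a Nash equilibrium.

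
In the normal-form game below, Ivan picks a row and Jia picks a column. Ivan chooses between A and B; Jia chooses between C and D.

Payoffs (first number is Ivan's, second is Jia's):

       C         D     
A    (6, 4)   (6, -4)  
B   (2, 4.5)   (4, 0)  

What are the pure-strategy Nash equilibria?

(A, C)

(A, C): Ivan gets 6 ≥ 2 from B, and Jia gets 4 ≥ -4 from D — Nash equilibrium.
(A, D): Jia prefers C (4 > -4) — not an equilibrium.
(B, C): Ivan prefers A (6 > 2) — not an equilibrium.
(B, D): Ivan prefers A (6 > 4); Jia prefers C (4.5 > 0) — not an equilibrium.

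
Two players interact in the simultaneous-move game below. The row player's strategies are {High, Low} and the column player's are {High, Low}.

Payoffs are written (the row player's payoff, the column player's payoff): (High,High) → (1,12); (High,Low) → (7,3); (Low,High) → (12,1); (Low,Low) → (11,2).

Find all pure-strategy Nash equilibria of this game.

(Low, Low)

(High, High): the row player prefers Low (12 > 1) — not an equilibrium.
(High, Low): the row player prefers Low (11 > 7); the column player prefers High (12 > 3) — not an equilibrium.
(Low, High): the column player prefers Low (2 > 1) — not an equilibrium.
(Low, Low): the row player gets 11 ≥ 7 from High, and the column player gets 2 ≥ 1 from High — Nash equilibrium.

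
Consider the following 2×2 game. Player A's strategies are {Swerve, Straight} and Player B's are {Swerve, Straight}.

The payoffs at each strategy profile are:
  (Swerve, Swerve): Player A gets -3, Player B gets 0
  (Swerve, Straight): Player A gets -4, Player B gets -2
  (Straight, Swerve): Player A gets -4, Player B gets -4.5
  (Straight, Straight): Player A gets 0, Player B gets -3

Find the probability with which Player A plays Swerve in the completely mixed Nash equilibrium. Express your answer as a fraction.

3/7

Let r be the probability that Player A plays Swerve. In a completely mixed equilibrium, Player B must be indifferent between Swerve and Straight.
Player B's expected payoff from Swerve is −4.5(1−r); from Straight it is −2r − 3(1−r).
Setting these equal: 4.5r − 4.5 = r − 3, so r = 3/7.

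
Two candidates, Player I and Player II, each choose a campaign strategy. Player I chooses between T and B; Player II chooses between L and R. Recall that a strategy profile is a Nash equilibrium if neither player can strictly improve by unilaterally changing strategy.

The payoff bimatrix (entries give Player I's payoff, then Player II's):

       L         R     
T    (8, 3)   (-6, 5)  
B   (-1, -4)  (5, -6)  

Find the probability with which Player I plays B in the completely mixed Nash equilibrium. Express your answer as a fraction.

1/2

Let x be the probability that Player I plays T. In a completely mixed equilibrium, Player II must be indifferent between L and R.
Player II's expected payoff from L is 3x − 4(1−x); from R it is 5x − 6(1−x).
Setting these equal: 7x − 4 = 11x − 6, so x = 1/2.
Therefore Player I plays B with probability 1 − 1/2 = 1/2.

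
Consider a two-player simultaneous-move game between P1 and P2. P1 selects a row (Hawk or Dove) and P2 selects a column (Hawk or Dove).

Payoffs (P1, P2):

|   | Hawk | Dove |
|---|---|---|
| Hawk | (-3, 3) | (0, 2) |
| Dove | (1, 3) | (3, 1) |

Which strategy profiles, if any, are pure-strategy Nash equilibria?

(Hawk, Hawk): P1 prefers Dove (1 > -3) — not an equilibrium.
(Hawk, Dove): P1 prefers Dove (3 > 0); P2 prefers Hawk (3 > 2) — not an equilibrium.
(Dove, Hawk): P1 gets 1 ≥ -3 from Hawk, and P2 gets 3 ≥ 1 from Dove — Nash equilibrium.
(Dove, Dove): P2 prefers Hawk (3 > 1) — not an equilibrium.

(Dove, Hawk)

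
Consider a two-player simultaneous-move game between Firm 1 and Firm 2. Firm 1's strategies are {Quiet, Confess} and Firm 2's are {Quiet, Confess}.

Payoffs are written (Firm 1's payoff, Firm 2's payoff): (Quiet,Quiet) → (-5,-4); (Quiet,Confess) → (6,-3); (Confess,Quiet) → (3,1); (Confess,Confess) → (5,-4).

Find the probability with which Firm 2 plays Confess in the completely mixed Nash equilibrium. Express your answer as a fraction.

8/9

Let c be the probability that Firm 2 plays Quiet. In a completely mixed equilibrium, Firm 1 must be indifferent between Quiet and Confess.
Firm 1's expected payoff from Quiet is −5c + 6(1−c); from Confess it is 3c + 5(1−c).
Setting these equal: −11c + 6 = −2c + 5, so c = 1/9.
Therefore Firm 2 plays Confess with probability 1 − 1/9 = 8/9.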